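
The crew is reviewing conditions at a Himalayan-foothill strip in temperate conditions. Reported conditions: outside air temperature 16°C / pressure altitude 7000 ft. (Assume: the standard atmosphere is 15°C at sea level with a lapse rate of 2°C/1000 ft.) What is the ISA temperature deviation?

ISA+15°C

ISA temperature at 7000 ft = 15 − 2 × (7000/1000) = 1°C.
Deviation = OAT − ISA = 16 − 1 = +15°C.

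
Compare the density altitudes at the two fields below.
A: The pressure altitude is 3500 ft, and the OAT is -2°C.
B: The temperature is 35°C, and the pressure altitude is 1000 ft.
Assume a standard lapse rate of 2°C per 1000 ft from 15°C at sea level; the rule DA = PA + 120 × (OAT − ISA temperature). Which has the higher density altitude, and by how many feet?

A: ISA temp = 8°C, deviation -10°C, DA = 3500 + 120 × (-10) = 2300 ft.
B: ISA temp = 13°C, deviation +22°C, DA = 1000 + 120 × 22 = 3640 ft.
B is higher by 3640 − 2300 = 1340 ft.

B by 1340 ft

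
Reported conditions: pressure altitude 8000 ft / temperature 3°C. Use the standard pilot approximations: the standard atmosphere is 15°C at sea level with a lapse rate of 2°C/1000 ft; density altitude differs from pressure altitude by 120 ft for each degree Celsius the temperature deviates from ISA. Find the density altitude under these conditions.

ISA temperature at 8000 ft = 15 − 2 × (8000/1000) = -1°C.
ISA deviation = 3 − (-1) = +4°C.
Density altitude = 8000 + 120 × (4) = 8000 + (+480) = 8480 ft.

8480 ft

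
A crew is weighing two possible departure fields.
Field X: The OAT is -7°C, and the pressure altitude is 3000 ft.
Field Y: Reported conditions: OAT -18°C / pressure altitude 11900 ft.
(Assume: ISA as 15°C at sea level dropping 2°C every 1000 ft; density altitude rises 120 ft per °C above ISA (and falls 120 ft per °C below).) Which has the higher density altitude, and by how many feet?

Field Y by 9716 ft

Field X: ISA temp = 9°C, deviation -16°C, DA = 3000 + 120 × (-16) = 1080 ft.
Field Y: ISA temp = -8.8°C, deviation -9.2°C, DA = 11900 + 120 × (-9.2) = 10796 ft.
Field Y is higher by 10796 − 1080 = 9716 ft.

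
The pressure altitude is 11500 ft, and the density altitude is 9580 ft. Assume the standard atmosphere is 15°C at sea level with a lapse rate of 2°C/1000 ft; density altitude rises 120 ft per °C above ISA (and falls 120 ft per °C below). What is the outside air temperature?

-24°C

Density altitude − pressure altitude = 9580 − 11500 = -1920 ft.
At 120 ft/°C that is an ISA deviation of -1920/120 = -16°C.
ISA temperature at 11500 ft = 15 − 2 × (11500/1000) = -8°C.
OAT = ISA + deviation = -8 + (-16) = -24°C.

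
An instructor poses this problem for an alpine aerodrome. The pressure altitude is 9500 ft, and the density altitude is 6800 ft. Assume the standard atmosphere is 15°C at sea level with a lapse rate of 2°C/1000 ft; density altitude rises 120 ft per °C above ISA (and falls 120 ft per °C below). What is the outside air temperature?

Density altitude − pressure altitude = 6800 − 9500 = -2700 ft.
At 120 ft/°C that is an ISA deviation of -2700/120 = -22.5°C.
ISA temperature at 9500 ft = 15 − 2 × (9500/1000) = -4°C.
OAT = ISA + deviation = -4 + (-22.5) = -26.5°C.

-26.5°C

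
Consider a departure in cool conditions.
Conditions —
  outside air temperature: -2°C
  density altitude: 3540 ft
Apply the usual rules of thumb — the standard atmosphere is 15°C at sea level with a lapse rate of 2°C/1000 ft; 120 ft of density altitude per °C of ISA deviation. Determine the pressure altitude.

4500 ft

DA = PA + 120 × (OAT − (15 − 2·PA/1000)) = PA + 120·OAT − 1800 + 0.24·PA = 1.24·PA + 120·OAT − 1800.
So 1.24·PA = 3540 − 120 × (-2) + 1800 = 5580.
PA = 5580 / 1.24 = 4500 ft.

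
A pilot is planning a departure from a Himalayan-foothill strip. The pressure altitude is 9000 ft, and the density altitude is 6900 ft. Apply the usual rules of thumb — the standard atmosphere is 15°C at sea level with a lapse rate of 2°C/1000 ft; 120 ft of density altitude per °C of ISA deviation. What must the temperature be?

-20.5°C

Density altitude − pressure altitude = 6900 − 9000 = -2100 ft.
At 120 ft/°C that is an ISA deviation of -2100/120 = -17.5°C.
ISA temperature at 9000 ft = 15 − 2 × (9000/1000) = -3°C.
OAT = ISA + deviation = -3 + (-17.5) = -20.5°C.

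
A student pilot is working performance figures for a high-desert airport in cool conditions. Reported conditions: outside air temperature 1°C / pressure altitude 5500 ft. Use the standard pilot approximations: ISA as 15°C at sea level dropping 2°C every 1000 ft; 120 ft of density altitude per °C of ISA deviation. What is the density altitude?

ISA temperature at 5500 ft = 15 − 2 × (5500/1000) = 4°C.
ISA deviation = 1 − 4 = -3°C.
Density altitude = 5500 + 120 × (-3) = 5500 + (-360) = 5140 ft.

5140 ft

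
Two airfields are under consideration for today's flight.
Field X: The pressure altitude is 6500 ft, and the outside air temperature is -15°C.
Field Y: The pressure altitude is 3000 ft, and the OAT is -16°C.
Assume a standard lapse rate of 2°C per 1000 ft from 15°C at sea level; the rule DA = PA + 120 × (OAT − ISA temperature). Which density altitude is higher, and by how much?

Field X: ISA temp = 2°C, deviation -17°C, DA = 6500 + 120 × (-17) = 4460 ft.
Field Y: ISA temp = 9°C, deviation -25°C, DA = 3000 + 120 × (-25) = 0 ft.
Field X is higher by 4460 − 0 = 4460 ft.

Field X by 4460 ft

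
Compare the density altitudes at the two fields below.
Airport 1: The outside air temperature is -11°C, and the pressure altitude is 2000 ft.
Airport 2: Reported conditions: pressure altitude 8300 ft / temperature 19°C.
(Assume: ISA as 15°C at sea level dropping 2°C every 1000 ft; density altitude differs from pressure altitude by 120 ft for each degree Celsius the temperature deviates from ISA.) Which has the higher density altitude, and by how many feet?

Airport 1: ISA temp = 11°C, deviation -22°C, DA = 2000 + 120 × (-22) = -640 ft.
Airport 2: ISA temp = -1.6°C, deviation +20.6°C, DA = 8300 + 120 × 20.6 = 10772 ft.
Airport 2 is higher by 10772 − (-640) = 11412 ft.

Airport 2 by 11412 ft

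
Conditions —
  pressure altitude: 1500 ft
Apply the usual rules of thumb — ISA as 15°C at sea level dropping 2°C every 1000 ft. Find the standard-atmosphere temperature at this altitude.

12°C

ISA temperature = 15 − 2 × (1500/1000) = 15 − 3 = 12°C.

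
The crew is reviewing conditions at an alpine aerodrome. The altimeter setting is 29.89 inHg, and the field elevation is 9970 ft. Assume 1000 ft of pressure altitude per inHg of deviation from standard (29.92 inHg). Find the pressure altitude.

10000 ft

Pressure correction = (29.92 − 29.89) × 1000 = +30 ft.
Pressure altitude = 9970 + (+30) = 10000 ft.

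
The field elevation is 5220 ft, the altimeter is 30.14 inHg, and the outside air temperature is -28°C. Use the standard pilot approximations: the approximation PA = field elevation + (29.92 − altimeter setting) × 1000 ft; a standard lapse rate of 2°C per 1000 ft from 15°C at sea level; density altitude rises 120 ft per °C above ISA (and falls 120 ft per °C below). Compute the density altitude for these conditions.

Pressure altitude = 5220 + (29.92 − 30.14) × 1000 = 5220 + (-220) = 5000 ft.
ISA temperature at 5000 ft = 15 − 2 × (5000/1000) = 5°C.
ISA deviation = -28 − 5 = -33°C.
Density altitude = 5000 + 120 × (-33) = 1040 ft.

1040 ft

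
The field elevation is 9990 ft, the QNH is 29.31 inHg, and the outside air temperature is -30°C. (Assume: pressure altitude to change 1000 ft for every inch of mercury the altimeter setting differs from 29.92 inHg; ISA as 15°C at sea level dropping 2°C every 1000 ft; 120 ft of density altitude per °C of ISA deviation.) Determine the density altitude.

7744 ft

Pressure altitude = 9990 + (29.92 − 29.31) × 1000 = 9990 + (+610) = 10600 ft.
ISA temperature at 10600 ft = 15 − 2 × (10600/1000) = -6.2°C.
ISA deviation = -30 − (-6.2) = -23.8°C.
Density altitude = 10600 + 120 × (-23.8) = 7744 ft.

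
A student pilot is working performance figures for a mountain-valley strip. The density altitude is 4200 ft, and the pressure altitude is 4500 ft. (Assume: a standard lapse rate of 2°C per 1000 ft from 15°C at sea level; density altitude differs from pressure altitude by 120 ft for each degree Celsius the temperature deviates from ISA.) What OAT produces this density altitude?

Density altitude − pressure altitude = 4200 − 4500 = -300 ft.
At 120 ft/°C that is an ISA deviation of -300/120 = -2.5°C.
ISA temperature at 4500 ft = 15 − 2 × (4500/1000) = 6°C.
OAT = ISA + deviation = 6 + (-2.5) = 3.5°C.

3.5°C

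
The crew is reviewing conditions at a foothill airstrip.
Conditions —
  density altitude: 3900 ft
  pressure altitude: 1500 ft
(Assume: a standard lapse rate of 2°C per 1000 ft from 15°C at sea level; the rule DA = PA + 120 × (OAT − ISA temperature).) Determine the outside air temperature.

32°C

Density altitude − pressure altitude = 3900 − 1500 = +2400 ft.
At 120 ft/°C that is an ISA deviation of 2400/120 = +20°C.
ISA temperature at 1500 ft = 15 − 2 × (1500/1000) = 12°C.
OAT = ISA + deviation = 12 + (+20) = 32°C.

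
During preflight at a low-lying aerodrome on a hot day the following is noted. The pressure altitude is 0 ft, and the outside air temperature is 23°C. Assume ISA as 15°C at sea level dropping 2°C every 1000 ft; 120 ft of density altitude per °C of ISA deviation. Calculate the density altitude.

960 ft

ISA temperature at 0 ft = 15 − 2 × (0/1000) = 15°C.
ISA deviation = 23 − 15 = +8°C.
Density altitude = 0 + 120 × (8) = 0 + (+960) = 960 ft.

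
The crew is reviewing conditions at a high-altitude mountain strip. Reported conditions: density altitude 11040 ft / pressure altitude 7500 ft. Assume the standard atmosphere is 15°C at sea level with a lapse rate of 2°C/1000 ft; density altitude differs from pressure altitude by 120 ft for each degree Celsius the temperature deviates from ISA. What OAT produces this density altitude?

Density altitude − pressure altitude = 11040 − 7500 = +3540 ft.
At 120 ft/°C that is an ISA deviation of 3540/120 = +29.5°C.
ISA temperature at 7500 ft = 15 − 2 × (7500/1000) = 0°C.
OAT = ISA + deviation = 0 + (+29.5) = 29.5°C.

29.5°C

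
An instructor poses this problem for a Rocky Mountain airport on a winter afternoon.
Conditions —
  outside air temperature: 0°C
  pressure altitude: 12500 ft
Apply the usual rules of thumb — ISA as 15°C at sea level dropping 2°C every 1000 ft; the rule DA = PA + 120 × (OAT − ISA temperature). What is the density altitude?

13700 ft

ISA temperature at 12500 ft = 15 − 2 × (12500/1000) = -10°C.
ISA deviation = 0 − (-10) = +10°C.
Density altitude = 12500 + 120 × (10) = 12500 + (+1200) = 13700 ft.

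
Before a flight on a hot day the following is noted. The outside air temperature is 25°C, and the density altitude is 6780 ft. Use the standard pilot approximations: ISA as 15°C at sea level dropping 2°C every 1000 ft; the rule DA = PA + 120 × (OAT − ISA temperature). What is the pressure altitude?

DA = PA + 120 × (OAT − (15 − 2·PA/1000)) = PA + 120·OAT − 1800 + 0.24·PA = 1.24·PA + 120·OAT − 1800.
So 1.24·PA = 6780 − 120 × 25 + 1800 = 5580.
PA = 5580 / 1.24 = 4500 ft.

4500 ft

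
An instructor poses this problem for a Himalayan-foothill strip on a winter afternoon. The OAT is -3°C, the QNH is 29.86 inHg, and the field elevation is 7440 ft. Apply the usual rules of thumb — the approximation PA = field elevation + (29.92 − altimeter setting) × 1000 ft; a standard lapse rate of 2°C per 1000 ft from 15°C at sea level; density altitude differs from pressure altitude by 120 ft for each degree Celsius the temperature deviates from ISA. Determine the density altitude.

Pressure altitude = 7440 + (29.92 − 29.86) × 1000 = 7440 + (+60) = 7500 ft.
ISA temperature at 7500 ft = 15 − 2 × (7500/1000) = 0°C.
ISA deviation = -3 − 0 = -3°C.
Density altitude = 7500 + 120 × (-3) = 7140 ft.

7140 ft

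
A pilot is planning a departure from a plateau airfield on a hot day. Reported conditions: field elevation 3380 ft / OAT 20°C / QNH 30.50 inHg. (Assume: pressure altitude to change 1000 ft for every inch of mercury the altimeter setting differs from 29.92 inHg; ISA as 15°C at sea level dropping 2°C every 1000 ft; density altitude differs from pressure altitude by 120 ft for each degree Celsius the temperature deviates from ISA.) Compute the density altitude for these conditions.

Pressure altitude = 3380 + (29.92 − 30.50) × 1000 = 3380 + (-580) = 2800 ft.
ISA temperature at 2800 ft = 15 − 2 × (2800/1000) = 9.4°C.
ISA deviation = 20 − 9.4 = +10.6°C.
Density altitude = 2800 + 120 × (10.6) = 4072 ft.

4072 ft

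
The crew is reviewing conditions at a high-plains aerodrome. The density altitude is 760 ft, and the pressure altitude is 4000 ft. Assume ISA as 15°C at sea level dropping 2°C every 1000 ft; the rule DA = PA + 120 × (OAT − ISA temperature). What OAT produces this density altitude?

Density altitude − pressure altitude = 760 − 4000 = -3240 ft.
At 120 ft/°C that is an ISA deviation of -3240/120 = -27°C.
ISA temperature at 4000 ft = 15 − 2 × (4000/1000) = 7°C.
OAT = ISA + deviation = 7 + (-27) = -20°C.

-20°C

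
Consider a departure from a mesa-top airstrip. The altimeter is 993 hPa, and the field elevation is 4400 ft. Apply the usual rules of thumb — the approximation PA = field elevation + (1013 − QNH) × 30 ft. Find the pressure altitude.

Pressure correction = (1013 − 993) × 30 = +600 ft.
Pressure altitude = 4400 + (+600) = 5000 ft.

5000 ft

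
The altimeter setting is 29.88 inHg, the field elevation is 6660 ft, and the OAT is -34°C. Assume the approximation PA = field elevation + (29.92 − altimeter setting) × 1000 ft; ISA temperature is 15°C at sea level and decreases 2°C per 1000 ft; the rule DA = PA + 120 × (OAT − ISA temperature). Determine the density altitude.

Pressure altitude = 6660 + (29.92 − 29.88) × 1000 = 6660 + (+40) = 6700 ft.
ISA temperature at 6700 ft = 15 − 2 × (6700/1000) = 1.6°C.
ISA deviation = -34 − 1.6 = -35.6°C.
Density altitude = 6700 + 120 × (-35.6) = 2428 ft.

2428 ft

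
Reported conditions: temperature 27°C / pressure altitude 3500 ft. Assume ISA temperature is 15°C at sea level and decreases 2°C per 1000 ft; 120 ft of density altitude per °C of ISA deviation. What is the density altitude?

ISA temperature at 3500 ft = 15 − 2 × (3500/1000) = 8°C.
ISA deviation = 27 − 8 = +19°C.
Density altitude = 3500 + 120 × (19) = 3500 + (+2280) = 5780 ft.

5780 ft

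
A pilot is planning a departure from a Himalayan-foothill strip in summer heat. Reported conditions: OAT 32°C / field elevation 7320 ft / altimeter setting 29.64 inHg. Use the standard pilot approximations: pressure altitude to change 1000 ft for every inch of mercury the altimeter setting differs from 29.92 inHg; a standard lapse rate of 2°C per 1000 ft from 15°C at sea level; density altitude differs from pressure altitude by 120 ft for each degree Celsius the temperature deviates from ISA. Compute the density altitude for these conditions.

11464 ft

Pressure altitude = 7320 + (29.92 − 29.64) × 1000 = 7320 + (+280) = 7600 ft.
ISA temperature at 7600 ft = 15 − 2 × (7600/1000) = -0.2°C.
ISA deviation = 32 − (-0.2) = +32.2°C.
Density altitude = 7600 + 120 × (32.2) = 11464 ft.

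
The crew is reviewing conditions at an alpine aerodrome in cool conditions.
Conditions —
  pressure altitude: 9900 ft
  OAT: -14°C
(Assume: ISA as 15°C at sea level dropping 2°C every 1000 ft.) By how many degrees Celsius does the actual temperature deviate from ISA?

ISA temperature at 9900 ft = 15 − 2 × (9900/1000) = -4.8°C.
Deviation = OAT − ISA = -14 − (-4.8) = -9.2°C.

ISA-9.2°C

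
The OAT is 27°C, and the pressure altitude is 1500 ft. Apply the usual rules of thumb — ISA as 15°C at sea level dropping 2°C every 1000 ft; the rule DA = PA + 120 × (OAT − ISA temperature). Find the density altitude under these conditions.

ISA temperature at 1500 ft = 15 − 2 × (1500/1000) = 12°C.
ISA deviation = 27 − 12 = +15°C.
Density altitude = 1500 + 120 × (15) = 1500 + (+1800) = 3300 ft.

3300 ft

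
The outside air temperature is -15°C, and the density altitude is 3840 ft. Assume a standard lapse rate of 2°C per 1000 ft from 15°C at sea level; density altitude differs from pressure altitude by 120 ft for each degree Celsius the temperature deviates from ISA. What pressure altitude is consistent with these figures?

DA = PA + 120 × (OAT − (15 − 2·PA/1000)) = PA + 120·OAT − 1800 + 0.24·PA = 1.24·PA + 120·OAT − 1800.
So 1.24·PA = 3840 − 120 × (-15) + 1800 = 7440.
PA = 7440 / 1.24 = 6000 ft.

6000 ft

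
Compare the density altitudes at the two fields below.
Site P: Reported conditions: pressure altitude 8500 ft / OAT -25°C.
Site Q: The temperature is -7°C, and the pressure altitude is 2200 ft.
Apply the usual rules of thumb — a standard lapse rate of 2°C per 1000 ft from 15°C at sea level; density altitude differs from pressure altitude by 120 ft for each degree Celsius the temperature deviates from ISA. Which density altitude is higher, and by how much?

Site P: ISA temp = -2°C, deviation -23°C, DA = 8500 + 120 × (-23) = 5740 ft.
Site Q: ISA temp = 10.6°C, deviation -17.6°C, DA = 2200 + 120 × (-17.6) = 88 ft.
Site P is higher by 5740 − 88 = 5652 ft.

Site P by 5652 ft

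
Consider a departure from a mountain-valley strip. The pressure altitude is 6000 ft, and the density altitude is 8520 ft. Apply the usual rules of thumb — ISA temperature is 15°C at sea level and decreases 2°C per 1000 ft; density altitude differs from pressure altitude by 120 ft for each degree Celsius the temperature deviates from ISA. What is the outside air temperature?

Density altitude − pressure altitude = 8520 − 6000 = +2520 ft.
At 120 ft/°C that is an ISA deviation of 2520/120 = +21°C.
ISA temperature at 6000 ft = 15 − 2 × (6000/1000) = 3°C.
OAT = ISA + deviation = 3 + (+21) = 24°C.

24°C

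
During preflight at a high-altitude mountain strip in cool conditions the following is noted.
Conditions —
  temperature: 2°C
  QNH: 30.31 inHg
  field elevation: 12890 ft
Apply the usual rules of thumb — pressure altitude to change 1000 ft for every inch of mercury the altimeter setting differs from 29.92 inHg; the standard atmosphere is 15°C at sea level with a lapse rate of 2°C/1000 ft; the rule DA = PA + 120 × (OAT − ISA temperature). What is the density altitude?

Pressure altitude = 12890 + (29.92 − 30.31) × 1000 = 12890 + (-390) = 12500 ft.
ISA temperature at 12500 ft = 15 − 2 × (12500/1000) = -10°C.
ISA deviation = 2 − (-10) = +12°C.
Density altitude = 12500 + 120 × (12) = 13940 ft.

13940 ft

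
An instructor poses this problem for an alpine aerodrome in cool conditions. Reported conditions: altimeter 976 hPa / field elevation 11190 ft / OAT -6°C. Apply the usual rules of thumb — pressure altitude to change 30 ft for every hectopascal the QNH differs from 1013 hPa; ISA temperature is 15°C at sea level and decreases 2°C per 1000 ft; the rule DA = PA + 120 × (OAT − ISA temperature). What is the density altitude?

Pressure altitude = 11190 + (1013 − 976) × 30 = 11190 + (+1110) = 12300 ft.
ISA temperature at 12300 ft = 15 − 2 × (12300/1000) = -9.6°C.
ISA deviation = -6 − (-9.6) = +3.6°C.
Density altitude = 12300 + 120 × (3.6) = 12732 ft.

12732 ft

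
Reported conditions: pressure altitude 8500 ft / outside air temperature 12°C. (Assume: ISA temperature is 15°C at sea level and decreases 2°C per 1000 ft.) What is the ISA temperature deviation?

ISA+14°C

ISA temperature at 8500 ft = 15 − 2 × (8500/1000) = -2°C.
Deviation = OAT − ISA = 12 − (-2) = +14°C.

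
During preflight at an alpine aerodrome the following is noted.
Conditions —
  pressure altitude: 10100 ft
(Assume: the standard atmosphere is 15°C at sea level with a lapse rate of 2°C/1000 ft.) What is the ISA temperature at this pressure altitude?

-5.2°C

ISA temperature = 15 − 2 × (10100/1000) = 15 − 20.2 = -5.2°C.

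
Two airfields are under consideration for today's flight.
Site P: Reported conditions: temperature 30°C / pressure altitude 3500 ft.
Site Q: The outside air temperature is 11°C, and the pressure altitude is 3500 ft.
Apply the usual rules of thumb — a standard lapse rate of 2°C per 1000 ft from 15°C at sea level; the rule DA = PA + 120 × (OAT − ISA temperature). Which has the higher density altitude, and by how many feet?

Site P by 2280 ft

Site P: ISA temp = 8°C, deviation +22°C, DA = 3500 + 120 × 22 = 6140 ft.
Site Q: ISA temp = 8°C, deviation +3°C, DA = 3500 + 120 × 3 = 3860 ft.
Site P is higher by 6140 − 3860 = 2280 ft.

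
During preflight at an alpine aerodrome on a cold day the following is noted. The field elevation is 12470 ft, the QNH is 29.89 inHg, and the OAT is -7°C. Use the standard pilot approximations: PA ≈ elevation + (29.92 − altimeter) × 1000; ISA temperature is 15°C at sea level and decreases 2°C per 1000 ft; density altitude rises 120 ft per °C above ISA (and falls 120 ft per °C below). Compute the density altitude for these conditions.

Pressure altitude = 12470 + (29.92 − 29.89) × 1000 = 12470 + (+30) = 12500 ft.
ISA temperature at 12500 ft = 15 − 2 × (12500/1000) = -10°C.
ISA deviation = -7 − (-10) = +3°C.
Density altitude = 12500 + 120 × (3) = 12860 ft.

12860 ft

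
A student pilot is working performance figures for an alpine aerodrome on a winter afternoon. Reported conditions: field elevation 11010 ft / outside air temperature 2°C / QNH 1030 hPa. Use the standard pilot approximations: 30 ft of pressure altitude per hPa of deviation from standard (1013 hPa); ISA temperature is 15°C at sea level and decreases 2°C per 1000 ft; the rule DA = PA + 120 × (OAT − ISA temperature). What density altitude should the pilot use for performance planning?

Pressure altitude = 11010 + (1013 − 1030) × 30 = 11010 + (-510) = 10500 ft.
ISA temperature at 10500 ft = 15 − 2 × (10500/1000) = -6°C.
ISA deviation = 2 − (-6) = +8°C.
Density altitude = 10500 + 120 × (8) = 11460 ft.

11460 ft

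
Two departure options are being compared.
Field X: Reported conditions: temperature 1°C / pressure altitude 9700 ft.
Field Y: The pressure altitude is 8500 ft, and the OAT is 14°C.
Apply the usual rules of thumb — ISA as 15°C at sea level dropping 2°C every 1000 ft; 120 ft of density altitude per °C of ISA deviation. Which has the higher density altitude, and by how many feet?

Field X: ISA temp = -4.4°C, deviation +5.4°C, DA = 9700 + 120 × 5.4 = 10348 ft.
Field Y: ISA temp = -2°C, deviation +16°C, DA = 8500 + 120 × 16 = 10420 ft.
Field Y is higher by 10420 − 10348 = 72 ft.

Field Y by 72 ft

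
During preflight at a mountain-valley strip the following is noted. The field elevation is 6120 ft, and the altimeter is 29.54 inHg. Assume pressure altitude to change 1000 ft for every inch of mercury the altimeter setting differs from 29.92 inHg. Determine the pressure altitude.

6500 ft

Pressure correction = (29.92 − 29.54) × 1000 = +380 ft.
Pressure altitude = 6120 + (+380) = 6500 ft.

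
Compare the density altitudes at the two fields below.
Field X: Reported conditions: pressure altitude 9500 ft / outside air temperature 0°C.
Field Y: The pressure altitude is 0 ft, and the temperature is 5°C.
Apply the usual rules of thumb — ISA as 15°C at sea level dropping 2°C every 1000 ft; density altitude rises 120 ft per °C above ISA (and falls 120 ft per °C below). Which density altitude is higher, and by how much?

Field X: ISA temp = -4°C, deviation +4°C, DA = 9500 + 120 × 4 = 9980 ft.
Field Y: ISA temp = 15°C, deviation -10°C, DA = 0 + 120 × (-10) = -1200 ft.
Field X is higher by 9980 − (-1200) = 11180 ft.

Field X by 11180 ft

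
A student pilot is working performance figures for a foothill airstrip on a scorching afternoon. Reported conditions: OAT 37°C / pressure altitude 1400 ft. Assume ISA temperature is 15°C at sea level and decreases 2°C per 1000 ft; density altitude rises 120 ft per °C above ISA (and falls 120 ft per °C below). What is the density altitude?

4376 ft

ISA temperature at 1400 ft = 15 − 2 × (1400/1000) = 12.2°C.
ISA deviation = 37 − 12.2 = +24.8°C.
Density altitude = 1400 + 120 × (24.8) = 1400 + (+2976) = 4376 ft.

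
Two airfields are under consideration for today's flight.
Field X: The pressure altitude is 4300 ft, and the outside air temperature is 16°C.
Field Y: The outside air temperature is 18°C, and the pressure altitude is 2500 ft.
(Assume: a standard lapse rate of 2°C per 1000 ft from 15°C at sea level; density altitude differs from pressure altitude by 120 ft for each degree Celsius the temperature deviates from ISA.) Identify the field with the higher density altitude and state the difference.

Field X: ISA temp = 6.4°C, deviation +9.6°C, DA = 4300 + 120 × 9.6 = 5452 ft.
Field Y: ISA temp = 10°C, deviation +8°C, DA = 2500 + 120 × 8 = 3460 ft.
Field X is higher by 5452 − 3460 = 1992 ft.

Field X by 1992 ft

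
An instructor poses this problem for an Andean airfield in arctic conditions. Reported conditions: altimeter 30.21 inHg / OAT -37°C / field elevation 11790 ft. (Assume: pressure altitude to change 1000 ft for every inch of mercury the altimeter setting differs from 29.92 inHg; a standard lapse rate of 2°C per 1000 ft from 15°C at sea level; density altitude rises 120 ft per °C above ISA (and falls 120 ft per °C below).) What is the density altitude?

Pressure altitude = 11790 + (29.92 − 30.21) × 1000 = 11790 + (-290) = 11500 ft.
ISA temperature at 11500 ft = 15 − 2 × (11500/1000) = -8°C.
ISA deviation = -37 − (-8) = -29°C.
Density altitude = 11500 + 120 × (-29) = 8020 ft.

8020 ft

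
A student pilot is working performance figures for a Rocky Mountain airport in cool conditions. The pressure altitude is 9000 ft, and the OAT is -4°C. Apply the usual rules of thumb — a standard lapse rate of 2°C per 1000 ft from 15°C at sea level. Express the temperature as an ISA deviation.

ISA temperature at 9000 ft = 15 − 2 × (9000/1000) = -3°C.
Deviation = OAT − ISA = -4 − (-3) = -1°C.

ISA-1°C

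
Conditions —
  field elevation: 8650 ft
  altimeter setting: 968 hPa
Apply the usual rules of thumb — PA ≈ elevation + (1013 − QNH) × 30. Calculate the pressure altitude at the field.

10000 ft

Pressure correction = (1013 − 968) × 30 = +1350 ft.
Pressure altitude = 8650 + (+1350) = 10000 ft.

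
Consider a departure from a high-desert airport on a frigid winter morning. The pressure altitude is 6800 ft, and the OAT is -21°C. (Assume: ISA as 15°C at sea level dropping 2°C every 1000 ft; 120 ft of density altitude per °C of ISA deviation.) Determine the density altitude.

4112 ft

ISA temperature at 6800 ft = 15 − 2 × (6800/1000) = 1.4°C.
ISA deviation = -21 − 1.4 = -22.4°C.
Density altitude = 6800 + 120 × (-22.4) = 6800 + (-2688) = 4112 ft.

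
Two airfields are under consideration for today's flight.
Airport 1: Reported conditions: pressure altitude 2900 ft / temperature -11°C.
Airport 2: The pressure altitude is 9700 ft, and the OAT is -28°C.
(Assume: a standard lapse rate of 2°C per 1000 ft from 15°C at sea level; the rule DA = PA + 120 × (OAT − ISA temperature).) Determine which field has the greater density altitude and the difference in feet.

Airport 1: ISA temp = 9.2°C, deviation -20.2°C, DA = 2900 + 120 × (-20.2) = 476 ft.
Airport 2: ISA temp = -4.4°C, deviation -23.6°C, DA = 9700 + 120 × (-23.6) = 6868 ft.
Airport 2 is higher by 6868 − 476 = 6392 ft.

Airport 2 by 6392 ft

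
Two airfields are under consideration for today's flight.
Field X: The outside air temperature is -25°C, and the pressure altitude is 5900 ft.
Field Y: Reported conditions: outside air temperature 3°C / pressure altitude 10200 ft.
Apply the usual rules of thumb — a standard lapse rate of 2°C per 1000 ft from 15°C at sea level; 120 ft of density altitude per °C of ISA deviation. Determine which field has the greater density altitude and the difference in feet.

Field X: ISA temp = 3.2°C, deviation -28.2°C, DA = 5900 + 120 × (-28.2) = 2516 ft.
Field Y: ISA temp = -5.4°C, deviation +8.4°C, DA = 10200 + 120 × 8.4 = 11208 ft.
Field Y is higher by 11208 − 2516 = 8692 ft.

Field Y by 8692 ft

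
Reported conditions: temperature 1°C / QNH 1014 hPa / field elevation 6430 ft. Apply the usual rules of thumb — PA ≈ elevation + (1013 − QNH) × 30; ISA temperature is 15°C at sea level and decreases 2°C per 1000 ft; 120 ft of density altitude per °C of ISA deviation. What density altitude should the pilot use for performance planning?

Pressure altitude = 6430 + (1013 − 1014) × 30 = 6430 + (-30) = 6400 ft.
ISA temperature at 6400 ft = 15 − 2 × (6400/1000) = 2.2°C.
ISA deviation = 1 − 2.2 = -1.2°C.
Density altitude = 6400 + 120 × (-1.2) = 6256 ft.

6256 ft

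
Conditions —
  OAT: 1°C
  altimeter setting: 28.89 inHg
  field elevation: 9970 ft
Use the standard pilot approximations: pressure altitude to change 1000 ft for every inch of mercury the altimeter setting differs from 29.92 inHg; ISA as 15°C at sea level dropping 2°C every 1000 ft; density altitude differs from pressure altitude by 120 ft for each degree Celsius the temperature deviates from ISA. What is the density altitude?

Pressure altitude = 9970 + (29.92 − 28.89) × 1000 = 9970 + (+1030) = 11000 ft.
ISA temperature at 11000 ft = 15 − 2 × (11000/1000) = -7°C.
ISA deviation = 1 − (-7) = +8°C.
Density altitude = 11000 + 120 × (8) = 11960 ft.

11960 ft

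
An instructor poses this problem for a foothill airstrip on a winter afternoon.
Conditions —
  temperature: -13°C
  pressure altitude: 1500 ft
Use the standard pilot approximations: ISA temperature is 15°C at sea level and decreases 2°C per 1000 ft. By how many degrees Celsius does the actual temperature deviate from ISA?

ISA temperature at 1500 ft = 15 − 2 × (1500/1000) = 12°C.
Deviation = OAT − ISA = -13 − 12 = -25°C.

ISA-25°C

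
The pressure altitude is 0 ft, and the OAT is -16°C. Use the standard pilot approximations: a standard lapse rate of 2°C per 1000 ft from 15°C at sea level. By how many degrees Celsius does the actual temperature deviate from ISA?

ISA temperature at 0 ft = 15 − 2 × (0/1000) = 15°C.
Deviation = OAT − ISA = -16 − 15 = -31°C.

ISA-31°C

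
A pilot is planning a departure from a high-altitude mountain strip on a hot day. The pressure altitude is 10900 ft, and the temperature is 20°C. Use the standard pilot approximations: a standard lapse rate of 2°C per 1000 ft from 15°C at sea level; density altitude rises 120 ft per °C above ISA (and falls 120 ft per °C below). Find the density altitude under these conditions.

14116 ft

ISA temperature at 10900 ft = 15 − 2 × (10900/1000) = -6.8°C.
ISA deviation = 20 − (-6.8) = +26.8°C.
Density altitude = 10900 + 120 × (26.8) = 10900 + (+3216) = 14116 ft.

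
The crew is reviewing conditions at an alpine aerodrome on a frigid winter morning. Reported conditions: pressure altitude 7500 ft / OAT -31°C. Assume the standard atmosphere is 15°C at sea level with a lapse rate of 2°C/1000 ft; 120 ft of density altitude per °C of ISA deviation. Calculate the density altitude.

3780 ft

ISA temperature at 7500 ft = 15 − 2 × (7500/1000) = 0°C.
ISA deviation = -31 − 0 = -31°C.
Density altitude = 7500 + 120 × (-31) = 7500 + (-3720) = 3780 ft.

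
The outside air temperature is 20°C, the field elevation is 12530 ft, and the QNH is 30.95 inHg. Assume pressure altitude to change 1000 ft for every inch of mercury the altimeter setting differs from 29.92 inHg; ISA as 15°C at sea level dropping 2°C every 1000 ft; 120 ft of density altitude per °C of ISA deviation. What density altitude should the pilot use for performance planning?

Pressure altitude = 12530 + (29.92 − 30.95) × 1000 = 12530 + (-1030) = 11500 ft.
ISA temperature at 11500 ft = 15 − 2 × (11500/1000) = -8°C.
ISA deviation = 20 − (-8) = +28°C.
Density altitude = 11500 + 120 × (28) = 14860 ft.

14860 ft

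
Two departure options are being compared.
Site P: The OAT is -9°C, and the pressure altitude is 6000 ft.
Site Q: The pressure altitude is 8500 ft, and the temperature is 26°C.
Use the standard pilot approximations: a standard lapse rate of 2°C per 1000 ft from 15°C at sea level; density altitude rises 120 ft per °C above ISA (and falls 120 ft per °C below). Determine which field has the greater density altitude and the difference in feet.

Site P: ISA temp = 3°C, deviation -12°C, DA = 6000 + 120 × (-12) = 4560 ft.
Site Q: ISA temp = -2°C, deviation +28°C, DA = 8500 + 120 × 28 = 11860 ft.
Site Q is higher by 11860 − 4560 = 7300 ft.

Site Q by 7300 ft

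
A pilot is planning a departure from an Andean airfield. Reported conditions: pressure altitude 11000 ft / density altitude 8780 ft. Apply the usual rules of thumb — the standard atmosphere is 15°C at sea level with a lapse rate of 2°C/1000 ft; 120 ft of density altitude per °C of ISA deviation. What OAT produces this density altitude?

-25.5°C

Density altitude − pressure altitude = 8780 − 11000 = -2220 ft.
At 120 ft/°C that is an ISA deviation of -2220/120 = -18.5°C.
ISA temperature at 11000 ft = 15 − 2 × (11000/1000) = -7°C.
OAT = ISA + deviation = -7 + (-18.5) = -25.5°C.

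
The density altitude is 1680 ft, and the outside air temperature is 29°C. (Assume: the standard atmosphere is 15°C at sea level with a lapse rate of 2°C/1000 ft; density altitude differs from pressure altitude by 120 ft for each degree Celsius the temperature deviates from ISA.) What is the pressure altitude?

0 ft

DA = PA + 120 × (OAT − (15 − 2·PA/1000)) = PA + 120·OAT − 1800 + 0.24·PA = 1.24·PA + 120·OAT − 1800.
So 1.24·PA = 1680 − 120 × 29 + 1800 = 0.
PA = 0 / 1.24 = 0 ft.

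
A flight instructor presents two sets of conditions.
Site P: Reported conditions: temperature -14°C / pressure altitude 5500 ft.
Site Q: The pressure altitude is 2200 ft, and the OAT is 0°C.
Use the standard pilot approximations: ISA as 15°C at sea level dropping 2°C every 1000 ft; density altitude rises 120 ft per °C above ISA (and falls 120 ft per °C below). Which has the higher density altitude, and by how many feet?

Site P: ISA temp = 4°C, deviation -18°C, DA = 5500 + 120 × (-18) = 3340 ft.
Site Q: ISA temp = 10.6°C, deviation -10.6°C, DA = 2200 + 120 × (-10.6) = 928 ft.
Site P is higher by 3340 − 928 = 2412 ft.

Site P by 2412 ft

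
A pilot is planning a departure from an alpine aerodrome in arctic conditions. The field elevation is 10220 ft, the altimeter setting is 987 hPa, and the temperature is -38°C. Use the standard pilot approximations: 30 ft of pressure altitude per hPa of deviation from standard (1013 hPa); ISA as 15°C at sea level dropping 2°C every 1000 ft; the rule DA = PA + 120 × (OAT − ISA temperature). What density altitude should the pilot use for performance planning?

Pressure altitude = 10220 + (1013 − 987) × 30 = 10220 + (+780) = 11000 ft.
ISA temperature at 11000 ft = 15 − 2 × (11000/1000) = -7°C.
ISA deviation = -38 − (-7) = -31°C.
Density altitude = 11000 + 120 × (-31) = 7280 ft.

7280 ft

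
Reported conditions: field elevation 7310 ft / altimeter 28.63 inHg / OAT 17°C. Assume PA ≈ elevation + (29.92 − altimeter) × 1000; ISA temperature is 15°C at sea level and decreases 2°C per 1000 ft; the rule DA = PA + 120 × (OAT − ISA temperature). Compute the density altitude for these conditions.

10904 ft

Pressure altitude = 7310 + (29.92 − 28.63) × 1000 = 7310 + (+1290) = 8600 ft.
ISA temperature at 8600 ft = 15 − 2 × (8600/1000) = -2.2°C.
ISA deviation = 17 − (-2.2) = +19.2°C.
Density altitude = 8600 + 120 × (19.2) = 10904 ft.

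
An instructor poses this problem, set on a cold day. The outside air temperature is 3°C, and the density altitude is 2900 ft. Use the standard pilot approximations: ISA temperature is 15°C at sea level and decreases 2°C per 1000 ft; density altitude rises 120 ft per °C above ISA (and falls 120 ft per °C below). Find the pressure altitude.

3500 ft

DA = PA + 120 × (OAT − (15 − 2·PA/1000)) = PA + 120·OAT − 1800 + 0.24·PA = 1.24·PA + 120·OAT − 1800.
So 1.24·PA = 2900 − 120 × 3 + 1800 = 4340.
PA = 4340 / 1.24 = 3500 ft.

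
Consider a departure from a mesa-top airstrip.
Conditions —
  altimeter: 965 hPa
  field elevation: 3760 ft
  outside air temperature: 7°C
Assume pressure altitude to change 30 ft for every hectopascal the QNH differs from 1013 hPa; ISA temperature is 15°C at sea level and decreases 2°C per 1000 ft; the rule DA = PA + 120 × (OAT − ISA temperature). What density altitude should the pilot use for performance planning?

5488 ft

Pressure altitude = 3760 + (1013 − 965) × 30 = 3760 + (+1440) = 5200 ft.
ISA temperature at 5200 ft = 15 − 2 × (5200/1000) = 4.6°C.
ISA deviation = 7 − 4.6 = +2.4°C.
Density altitude = 5200 + 120 × (2.4) = 5488 ft.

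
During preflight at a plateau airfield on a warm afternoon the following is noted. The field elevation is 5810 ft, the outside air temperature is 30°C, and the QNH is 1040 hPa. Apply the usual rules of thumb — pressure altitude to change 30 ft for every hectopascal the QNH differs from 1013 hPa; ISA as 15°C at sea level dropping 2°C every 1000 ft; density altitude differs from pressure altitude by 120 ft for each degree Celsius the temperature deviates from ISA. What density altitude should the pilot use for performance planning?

8000 ft

Pressure altitude = 5810 + (1013 − 1040) × 30 = 5810 + (-810) = 5000 ft.
ISA temperature at 5000 ft = 15 − 2 × (5000/1000) = 5°C.
ISA deviation = 30 − 5 = +25°C.
Density altitude = 5000 + 120 × (25) = 8000 ft.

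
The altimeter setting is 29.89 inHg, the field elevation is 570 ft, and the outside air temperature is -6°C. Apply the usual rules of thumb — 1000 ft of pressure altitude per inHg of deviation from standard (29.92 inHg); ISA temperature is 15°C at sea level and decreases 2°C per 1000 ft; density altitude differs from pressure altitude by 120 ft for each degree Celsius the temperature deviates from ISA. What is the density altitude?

-1776 ft

Pressure altitude = 570 + (29.92 − 29.89) × 1000 = 570 + (+30) = 600 ft.
ISA temperature at 600 ft = 15 − 2 × (600/1000) = 13.8°C.
ISA deviation = -6 − 13.8 = -19.8°C.
Density altitude = 600 + 120 × (-19.8) = -1776 ft.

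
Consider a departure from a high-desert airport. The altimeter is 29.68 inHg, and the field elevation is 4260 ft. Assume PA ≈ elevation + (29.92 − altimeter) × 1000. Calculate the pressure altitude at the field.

Pressure correction = (29.92 − 29.68) × 1000 = +240 ft.
Pressure altitude = 4260 + (+240) = 4500 ft.

4500 ft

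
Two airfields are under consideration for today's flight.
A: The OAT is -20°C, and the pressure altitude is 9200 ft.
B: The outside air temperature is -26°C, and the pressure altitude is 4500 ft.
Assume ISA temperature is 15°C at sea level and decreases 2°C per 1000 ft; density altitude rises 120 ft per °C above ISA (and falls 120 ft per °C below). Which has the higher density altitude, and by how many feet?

A: ISA temp = -3.4°C, deviation -16.6°C, DA = 9200 + 120 × (-16.6) = 7208 ft.
B: ISA temp = 6°C, deviation -32°C, DA = 4500 + 120 × (-32) = 660 ft.
A is higher by 7208 − 660 = 6548 ft.

A by 6548 ft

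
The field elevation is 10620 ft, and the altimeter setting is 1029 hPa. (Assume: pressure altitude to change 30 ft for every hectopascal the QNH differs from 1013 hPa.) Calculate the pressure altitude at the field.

Pressure correction = (1013 − 1029) × 30 = -480 ft.
Pressure altitude = 10620 + (-480) = 10140 ft.

10140 ft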